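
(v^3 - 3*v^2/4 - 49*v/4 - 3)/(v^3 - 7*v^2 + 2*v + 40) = (4*v^2 + 13*v + 3)/(4*(v^2 - 3*v - 10))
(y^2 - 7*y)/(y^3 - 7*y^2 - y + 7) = y/(y^2 - 1)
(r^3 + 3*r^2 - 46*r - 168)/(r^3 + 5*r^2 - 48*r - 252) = (r + 4)/(r + 6)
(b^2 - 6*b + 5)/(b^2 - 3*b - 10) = (b - 1)/(b + 2)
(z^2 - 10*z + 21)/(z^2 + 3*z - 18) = (z - 7)/(z + 6)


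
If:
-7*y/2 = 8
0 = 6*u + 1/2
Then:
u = -1/12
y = -16/7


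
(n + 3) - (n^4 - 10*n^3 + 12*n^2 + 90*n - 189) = -n^4 + 10*n^3 - 12*n^2 - 89*n + 192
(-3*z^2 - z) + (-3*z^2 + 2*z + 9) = -6*z^2 + z + 9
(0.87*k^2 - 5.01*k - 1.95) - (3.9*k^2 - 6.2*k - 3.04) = -3.03*k^2 + 1.19*k + 1.09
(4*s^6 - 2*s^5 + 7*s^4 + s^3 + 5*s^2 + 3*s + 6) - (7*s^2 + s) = 4*s^6 - 2*s^5 + 7*s^4 + s^3 - 2*s^2 + 2*s + 6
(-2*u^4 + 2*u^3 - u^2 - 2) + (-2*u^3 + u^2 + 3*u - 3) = -2*u^4 + 3*u - 5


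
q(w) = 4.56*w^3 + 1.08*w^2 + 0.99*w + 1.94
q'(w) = 13.68*w^2 + 2.16*w + 0.99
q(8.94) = 3355.31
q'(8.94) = 1113.66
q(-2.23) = -45.47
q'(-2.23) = 64.20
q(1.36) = 16.75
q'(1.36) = 29.23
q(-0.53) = 1.04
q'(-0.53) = 3.69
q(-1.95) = -29.70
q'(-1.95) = 48.80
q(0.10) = 2.05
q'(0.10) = 1.34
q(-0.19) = 1.76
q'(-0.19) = 1.07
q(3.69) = 249.41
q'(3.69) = 195.23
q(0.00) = 1.94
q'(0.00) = 0.99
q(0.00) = 1.94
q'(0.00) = 0.99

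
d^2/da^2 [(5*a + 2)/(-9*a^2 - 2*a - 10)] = 2*(-4*(5*a + 2)*(9*a + 1)^2 + (135*a + 28)*(9*a^2 + 2*a + 10))/(9*a^2 + 2*a + 10)^3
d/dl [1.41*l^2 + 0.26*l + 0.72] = 2.82*l + 0.26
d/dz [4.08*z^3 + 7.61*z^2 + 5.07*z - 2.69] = 12.24*z^2 + 15.22*z + 5.07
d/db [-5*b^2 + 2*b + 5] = 2 - 10*b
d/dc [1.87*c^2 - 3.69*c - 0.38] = 3.74*c - 3.69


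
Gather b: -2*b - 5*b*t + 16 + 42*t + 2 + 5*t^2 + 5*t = b*(-5*t - 2) + 5*t^2 + 47*t + 18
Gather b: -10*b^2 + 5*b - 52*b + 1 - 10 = -10*b^2 - 47*b - 9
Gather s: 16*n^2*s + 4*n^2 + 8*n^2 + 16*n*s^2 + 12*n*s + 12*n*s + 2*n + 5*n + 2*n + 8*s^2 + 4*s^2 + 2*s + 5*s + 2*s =12*n^2 + 9*n + s^2*(16*n + 12) + s*(16*n^2 + 24*n + 9)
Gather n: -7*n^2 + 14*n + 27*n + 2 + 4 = -7*n^2 + 41*n + 6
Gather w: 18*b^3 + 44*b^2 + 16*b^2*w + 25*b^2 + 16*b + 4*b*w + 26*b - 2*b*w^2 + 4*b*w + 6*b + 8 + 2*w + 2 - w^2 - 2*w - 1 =18*b^3 + 69*b^2 + 48*b + w^2*(-2*b - 1) + w*(16*b^2 + 8*b) + 9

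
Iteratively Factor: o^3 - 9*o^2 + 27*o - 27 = (o - 3)*(o^2 - 6*o + 9) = (o - 3)^2*(o - 3)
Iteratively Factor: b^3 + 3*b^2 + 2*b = (b + 2)*(b^2 + b) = b*(b + 2)*(b + 1)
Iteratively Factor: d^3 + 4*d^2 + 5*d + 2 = (d + 1)*(d^2 + 3*d + 2) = (d + 1)^2*(d + 2)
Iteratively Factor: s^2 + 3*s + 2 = (s + 2)*(s + 1)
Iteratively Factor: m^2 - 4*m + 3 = (m - 1)*(m - 3)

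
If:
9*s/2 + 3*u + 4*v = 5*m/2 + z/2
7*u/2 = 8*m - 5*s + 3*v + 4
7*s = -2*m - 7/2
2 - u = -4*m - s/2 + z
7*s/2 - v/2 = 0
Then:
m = -1183/576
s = 25/288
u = -265/84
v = 175/288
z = -4055/1344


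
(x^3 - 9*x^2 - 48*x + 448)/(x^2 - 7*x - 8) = (x^2 - x - 56)/(x + 1)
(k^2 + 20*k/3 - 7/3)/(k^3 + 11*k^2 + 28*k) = (k - 1/3)/(k*(k + 4))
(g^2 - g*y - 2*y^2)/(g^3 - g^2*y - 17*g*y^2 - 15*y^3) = (-g + 2*y)/(-g^2 + 2*g*y + 15*y^2)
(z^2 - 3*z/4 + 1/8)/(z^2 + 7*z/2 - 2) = (z - 1/4)/(z + 4)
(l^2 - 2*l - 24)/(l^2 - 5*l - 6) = (l + 4)/(l + 1)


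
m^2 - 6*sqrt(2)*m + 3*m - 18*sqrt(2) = (m + 3)*(m - 6*sqrt(2))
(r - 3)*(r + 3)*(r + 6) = r^3 + 6*r^2 - 9*r - 54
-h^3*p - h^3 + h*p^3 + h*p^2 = (-h + p)*(h + p)*(h*p + h)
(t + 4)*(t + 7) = t^2 + 11*t + 28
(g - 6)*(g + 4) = g^2 - 2*g - 24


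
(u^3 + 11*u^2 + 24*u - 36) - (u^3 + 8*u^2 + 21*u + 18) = 3*u^2 + 3*u - 54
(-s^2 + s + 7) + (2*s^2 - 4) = s^2 + s + 3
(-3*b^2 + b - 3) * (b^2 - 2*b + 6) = -3*b^4 + 7*b^3 - 23*b^2 + 12*b - 18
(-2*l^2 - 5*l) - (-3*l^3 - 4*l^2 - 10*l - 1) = 3*l^3 + 2*l^2 + 5*l + 1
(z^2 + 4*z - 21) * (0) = 0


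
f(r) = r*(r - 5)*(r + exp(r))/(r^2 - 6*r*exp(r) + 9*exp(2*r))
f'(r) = r*(r - 5)*(r + exp(r))*(6*r*exp(r) - 2*r - 18*exp(2*r) + 6*exp(r))/(r^2 - 6*r*exp(r) + 9*exp(2*r))^2 + r*(r - 5)*(exp(r) + 1)/(r^2 - 6*r*exp(r) + 9*exp(2*r)) + r*(r + exp(r))/(r^2 - 6*r*exp(r) + 9*exp(2*r)) + (r - 5)*(r + exp(r))/(r^2 - 6*r*exp(r) + 9*exp(2*r))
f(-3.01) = -7.16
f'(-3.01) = 1.95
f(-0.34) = 0.11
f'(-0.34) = 0.06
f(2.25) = -0.11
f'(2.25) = 0.12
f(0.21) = -0.12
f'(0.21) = -0.54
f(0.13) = -0.07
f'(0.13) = -0.57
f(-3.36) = -7.78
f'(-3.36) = 1.64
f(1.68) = -0.19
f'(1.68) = 0.17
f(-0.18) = 0.08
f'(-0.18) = -0.34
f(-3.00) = -7.14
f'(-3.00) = 1.96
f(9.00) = 0.00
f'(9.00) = 0.00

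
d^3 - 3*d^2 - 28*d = d*(d - 7)*(d + 4)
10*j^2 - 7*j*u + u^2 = (-5*j + u)*(-2*j + u)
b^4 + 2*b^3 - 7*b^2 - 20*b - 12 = (b - 3)*(b + 1)*(b + 2)^2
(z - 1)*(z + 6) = z^2 + 5*z - 6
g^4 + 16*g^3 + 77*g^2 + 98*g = g*(g + 2)*(g + 7)^2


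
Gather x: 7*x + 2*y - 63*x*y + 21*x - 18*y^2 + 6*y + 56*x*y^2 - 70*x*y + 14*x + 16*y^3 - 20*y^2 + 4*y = x*(56*y^2 - 133*y + 42) + 16*y^3 - 38*y^2 + 12*y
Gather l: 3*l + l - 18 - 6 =4*l - 24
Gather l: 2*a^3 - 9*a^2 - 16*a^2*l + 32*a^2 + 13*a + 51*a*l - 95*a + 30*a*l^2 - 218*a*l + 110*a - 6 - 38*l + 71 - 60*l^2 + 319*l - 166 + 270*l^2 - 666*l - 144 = 2*a^3 + 23*a^2 + 28*a + l^2*(30*a + 210) + l*(-16*a^2 - 167*a - 385) - 245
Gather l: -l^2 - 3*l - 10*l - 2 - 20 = -l^2 - 13*l - 22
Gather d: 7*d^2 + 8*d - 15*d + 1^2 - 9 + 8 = 7*d^2 - 7*d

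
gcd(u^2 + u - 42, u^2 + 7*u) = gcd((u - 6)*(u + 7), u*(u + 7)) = u + 7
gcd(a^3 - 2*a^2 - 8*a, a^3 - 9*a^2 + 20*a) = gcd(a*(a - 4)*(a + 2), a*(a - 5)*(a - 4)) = a^2 - 4*a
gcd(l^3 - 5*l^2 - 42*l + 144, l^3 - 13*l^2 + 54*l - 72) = l - 3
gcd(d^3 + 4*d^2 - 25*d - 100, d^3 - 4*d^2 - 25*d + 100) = d^2 - 25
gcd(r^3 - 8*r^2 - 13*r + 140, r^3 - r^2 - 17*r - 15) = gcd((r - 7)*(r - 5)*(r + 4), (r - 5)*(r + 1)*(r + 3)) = r - 5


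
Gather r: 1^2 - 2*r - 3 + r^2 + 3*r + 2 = r^2 + r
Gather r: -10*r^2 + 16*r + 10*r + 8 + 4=-10*r^2 + 26*r + 12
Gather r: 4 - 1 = 3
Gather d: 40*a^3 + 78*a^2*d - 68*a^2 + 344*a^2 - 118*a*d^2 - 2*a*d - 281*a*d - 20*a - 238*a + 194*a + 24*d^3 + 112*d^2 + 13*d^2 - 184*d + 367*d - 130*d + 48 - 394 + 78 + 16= 40*a^3 + 276*a^2 - 64*a + 24*d^3 + d^2*(125 - 118*a) + d*(78*a^2 - 283*a + 53) - 252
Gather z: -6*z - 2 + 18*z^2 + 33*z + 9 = 18*z^2 + 27*z + 7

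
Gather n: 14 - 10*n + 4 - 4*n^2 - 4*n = -4*n^2 - 14*n + 18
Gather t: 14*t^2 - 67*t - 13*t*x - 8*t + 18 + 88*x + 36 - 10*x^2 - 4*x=14*t^2 + t*(-13*x - 75) - 10*x^2 + 84*x + 54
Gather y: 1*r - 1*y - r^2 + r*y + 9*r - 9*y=-r^2 + 10*r + y*(r - 10)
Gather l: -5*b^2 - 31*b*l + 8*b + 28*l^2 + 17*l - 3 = -5*b^2 + 8*b + 28*l^2 + l*(17 - 31*b) - 3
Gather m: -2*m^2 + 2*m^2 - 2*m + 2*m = 0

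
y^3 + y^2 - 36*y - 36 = (y - 6)*(y + 1)*(y + 6)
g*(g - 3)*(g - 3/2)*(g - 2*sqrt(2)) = g^4 - 9*g^3/2 - 2*sqrt(2)*g^3 + 9*g^2/2 + 9*sqrt(2)*g^2 - 9*sqrt(2)*g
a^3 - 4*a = a*(a - 2)*(a + 2)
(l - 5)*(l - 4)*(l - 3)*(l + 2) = l^4 - 10*l^3 + 23*l^2 + 34*l - 120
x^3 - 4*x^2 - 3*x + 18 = (x - 3)^2*(x + 2)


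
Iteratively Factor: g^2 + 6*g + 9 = (g + 3)*(g + 3)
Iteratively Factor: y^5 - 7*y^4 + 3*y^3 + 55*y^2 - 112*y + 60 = (y - 5)*(y^4 - 2*y^3 - 7*y^2 + 20*y - 12) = (y - 5)*(y - 2)*(y^3 - 7*y + 6) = (y - 5)*(y - 2)*(y - 1)*(y^2 + y - 6) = (y - 5)*(y - 2)^2*(y - 1)*(y + 3)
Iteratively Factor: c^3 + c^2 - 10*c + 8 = (c - 1)*(c^2 + 2*c - 8) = (c - 1)*(c + 4)*(c - 2)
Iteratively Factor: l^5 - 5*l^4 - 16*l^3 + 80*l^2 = (l - 5)*(l^4 - 16*l^2) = (l - 5)*(l - 4)*(l^3 + 4*l^2) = l*(l - 5)*(l - 4)*(l^2 + 4*l) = l*(l - 5)*(l - 4)*(l + 4)*(l)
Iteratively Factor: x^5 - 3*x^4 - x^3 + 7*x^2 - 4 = (x - 2)*(x^4 - x^3 - 3*x^2 + x + 2) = (x - 2)^2*(x^3 + x^2 - x - 1) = (x - 2)^2*(x + 1)*(x^2 - 1) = (x - 2)^2*(x - 1)*(x + 1)*(x + 1)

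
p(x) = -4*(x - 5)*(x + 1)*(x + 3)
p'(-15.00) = -2752.00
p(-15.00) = 13440.00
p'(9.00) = -832.00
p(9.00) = -1920.00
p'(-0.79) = 54.19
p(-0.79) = 10.75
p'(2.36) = 20.04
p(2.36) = 190.18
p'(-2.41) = -20.98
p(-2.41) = -24.66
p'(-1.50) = 29.00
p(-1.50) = -19.50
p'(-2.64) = -36.76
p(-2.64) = -18.04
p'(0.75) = 67.25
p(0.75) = 111.56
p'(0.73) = 67.45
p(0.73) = 110.22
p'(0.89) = 65.61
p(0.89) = 120.87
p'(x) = -4*(x - 5)*(x + 1) - 4*(x - 5)*(x + 3) - 4*(x + 1)*(x + 3) = -12*x^2 + 8*x + 68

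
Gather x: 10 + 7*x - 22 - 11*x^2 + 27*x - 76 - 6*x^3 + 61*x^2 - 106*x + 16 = -6*x^3 + 50*x^2 - 72*x - 72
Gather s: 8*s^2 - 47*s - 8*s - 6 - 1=8*s^2 - 55*s - 7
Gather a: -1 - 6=-7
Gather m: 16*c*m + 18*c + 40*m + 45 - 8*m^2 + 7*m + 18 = 18*c - 8*m^2 + m*(16*c + 47) + 63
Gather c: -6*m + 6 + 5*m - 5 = 1 - m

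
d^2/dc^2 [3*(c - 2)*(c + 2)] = 6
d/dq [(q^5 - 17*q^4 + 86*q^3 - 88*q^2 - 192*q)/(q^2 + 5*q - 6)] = (3*q^6 - 14*q^5 - 199*q^4 + 1268*q^3 - 1796*q^2 + 1056*q + 1152)/(q^4 + 10*q^3 + 13*q^2 - 60*q + 36)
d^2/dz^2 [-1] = 0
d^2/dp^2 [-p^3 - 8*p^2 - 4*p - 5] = -6*p - 16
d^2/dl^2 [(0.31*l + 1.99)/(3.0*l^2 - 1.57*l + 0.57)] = ((0.31*l + 1.99)*(6.0*l - 1.57)*(12.0*l - 3.14) - (5.58*l + 10.9666)*(3.0*l^2 - 1.57*l + 0.57))/(3.0*l^2 - 1.57*l + 0.57)^3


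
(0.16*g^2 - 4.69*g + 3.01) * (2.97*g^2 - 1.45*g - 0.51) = 0.4752*g^4 - 14.1613*g^3 + 15.6586*g^2 - 1.9726*g - 1.5351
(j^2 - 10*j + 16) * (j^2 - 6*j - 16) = j^4 - 16*j^3 + 60*j^2 + 64*j - 256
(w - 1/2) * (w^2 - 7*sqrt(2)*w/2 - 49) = w^3 - 7*sqrt(2)*w^2/2 - w^2/2 - 49*w + 7*sqrt(2)*w/4 + 49/2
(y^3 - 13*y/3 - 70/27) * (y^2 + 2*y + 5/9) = y^5 + 2*y^4 - 34*y^3/9 - 304*y^2/27 - 205*y/27 - 350/243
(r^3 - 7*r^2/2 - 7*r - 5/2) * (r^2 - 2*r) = r^5 - 11*r^4/2 + 23*r^2/2 + 5*r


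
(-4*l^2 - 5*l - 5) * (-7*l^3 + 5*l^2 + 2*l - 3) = 28*l^5 + 15*l^4 + 2*l^3 - 23*l^2 + 5*l + 15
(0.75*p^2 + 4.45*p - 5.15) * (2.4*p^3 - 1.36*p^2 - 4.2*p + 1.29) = 1.8*p^5 + 9.66*p^4 - 21.562*p^3 - 10.7185*p^2 + 27.3705*p - 6.6435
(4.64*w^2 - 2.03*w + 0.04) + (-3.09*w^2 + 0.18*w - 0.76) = 1.55*w^2 - 1.85*w - 0.72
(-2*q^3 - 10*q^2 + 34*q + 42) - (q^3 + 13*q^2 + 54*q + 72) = -3*q^3 - 23*q^2 - 20*q - 30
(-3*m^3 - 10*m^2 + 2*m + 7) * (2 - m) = 3*m^4 + 4*m^3 - 22*m^2 - 3*m + 14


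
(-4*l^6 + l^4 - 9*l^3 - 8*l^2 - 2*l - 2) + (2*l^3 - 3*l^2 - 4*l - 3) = -4*l^6 + l^4 - 7*l^3 - 11*l^2 - 6*l - 5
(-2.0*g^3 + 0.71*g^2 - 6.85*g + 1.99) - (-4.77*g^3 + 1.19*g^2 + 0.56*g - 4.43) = 2.77*g^3 - 0.48*g^2 - 7.41*g + 6.42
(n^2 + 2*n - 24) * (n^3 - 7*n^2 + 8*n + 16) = n^5 - 5*n^4 - 30*n^3 + 200*n^2 - 160*n - 384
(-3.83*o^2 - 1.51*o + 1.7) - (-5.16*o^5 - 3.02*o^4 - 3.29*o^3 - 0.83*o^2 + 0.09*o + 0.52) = 5.16*o^5 + 3.02*o^4 + 3.29*o^3 - 3.0*o^2 - 1.6*o + 1.18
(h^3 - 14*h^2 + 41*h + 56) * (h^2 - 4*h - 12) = h^5 - 18*h^4 + 85*h^3 + 60*h^2 - 716*h - 672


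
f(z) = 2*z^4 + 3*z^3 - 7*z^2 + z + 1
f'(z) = 8*z^3 + 9*z^2 - 14*z + 1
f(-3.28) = 48.03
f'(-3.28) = -138.55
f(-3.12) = 28.14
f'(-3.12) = -110.68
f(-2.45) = -15.53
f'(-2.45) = -28.33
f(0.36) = 0.63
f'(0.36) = -2.50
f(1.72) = 14.78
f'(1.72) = 44.25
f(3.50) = 347.50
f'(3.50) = 405.25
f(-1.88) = -20.57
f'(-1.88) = 5.97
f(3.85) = 511.71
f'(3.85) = 537.04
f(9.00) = 14752.00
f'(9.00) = 6436.00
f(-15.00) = 89536.00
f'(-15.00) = -24764.00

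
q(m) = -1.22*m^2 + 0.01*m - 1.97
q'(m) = 0.01 - 2.44*m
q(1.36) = -4.21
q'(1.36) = -3.31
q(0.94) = -3.04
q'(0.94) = -2.28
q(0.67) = -2.51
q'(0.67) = -1.62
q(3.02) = -13.07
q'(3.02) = -7.36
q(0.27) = -2.06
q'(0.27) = -0.65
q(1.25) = -3.86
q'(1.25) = -3.04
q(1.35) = -4.18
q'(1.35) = -3.28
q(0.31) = -2.08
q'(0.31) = -0.75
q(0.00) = -1.97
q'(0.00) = 0.01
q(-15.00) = -276.62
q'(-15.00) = 36.61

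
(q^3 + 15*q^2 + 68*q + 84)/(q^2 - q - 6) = (q^2 + 13*q + 42)/(q - 3)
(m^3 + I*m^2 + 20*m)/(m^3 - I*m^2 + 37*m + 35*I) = m*(m - 4*I)/(m^2 - 6*I*m + 7)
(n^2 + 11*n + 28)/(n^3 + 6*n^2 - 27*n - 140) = 1/(n - 5)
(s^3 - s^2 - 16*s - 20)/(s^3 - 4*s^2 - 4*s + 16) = (s^2 - 3*s - 10)/(s^2 - 6*s + 8)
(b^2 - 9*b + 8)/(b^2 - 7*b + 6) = (b - 8)/(b - 6)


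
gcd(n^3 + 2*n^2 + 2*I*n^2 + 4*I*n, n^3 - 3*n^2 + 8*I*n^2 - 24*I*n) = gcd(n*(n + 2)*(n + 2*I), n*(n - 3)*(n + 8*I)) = n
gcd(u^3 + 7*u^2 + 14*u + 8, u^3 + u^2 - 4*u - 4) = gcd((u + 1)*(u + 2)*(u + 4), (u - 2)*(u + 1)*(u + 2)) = u^2 + 3*u + 2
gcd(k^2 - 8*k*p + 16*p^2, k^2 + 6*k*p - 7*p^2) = 1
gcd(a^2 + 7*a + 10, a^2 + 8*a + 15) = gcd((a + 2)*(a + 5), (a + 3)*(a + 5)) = a + 5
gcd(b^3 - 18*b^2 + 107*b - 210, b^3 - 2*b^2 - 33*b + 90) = b - 5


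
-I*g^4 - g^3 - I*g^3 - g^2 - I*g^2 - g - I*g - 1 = (g - I)^2*(g + I)*(-I*g - I)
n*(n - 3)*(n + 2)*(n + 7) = n^4 + 6*n^3 - 13*n^2 - 42*n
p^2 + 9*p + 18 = (p + 3)*(p + 6)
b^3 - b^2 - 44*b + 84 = (b - 6)*(b - 2)*(b + 7)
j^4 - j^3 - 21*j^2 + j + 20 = (j - 5)*(j - 1)*(j + 1)*(j + 4)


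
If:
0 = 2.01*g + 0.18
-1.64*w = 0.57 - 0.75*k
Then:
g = -0.09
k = 2.18666666666667*w + 0.76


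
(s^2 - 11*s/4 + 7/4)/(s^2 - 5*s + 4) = (s - 7/4)/(s - 4)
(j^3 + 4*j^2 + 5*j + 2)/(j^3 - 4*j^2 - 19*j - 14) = (j + 1)/(j - 7)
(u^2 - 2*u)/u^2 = (u - 2)/u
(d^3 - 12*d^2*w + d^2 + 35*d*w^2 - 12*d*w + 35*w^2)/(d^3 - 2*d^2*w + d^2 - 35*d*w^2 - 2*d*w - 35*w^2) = (d - 5*w)/(d + 5*w)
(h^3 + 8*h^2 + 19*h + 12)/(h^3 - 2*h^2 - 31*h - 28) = (h + 3)/(h - 7)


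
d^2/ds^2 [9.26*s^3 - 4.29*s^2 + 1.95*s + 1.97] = 55.56*s - 8.58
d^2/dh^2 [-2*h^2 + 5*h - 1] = -4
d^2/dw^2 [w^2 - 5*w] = 2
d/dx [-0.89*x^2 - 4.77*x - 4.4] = -1.78*x - 4.77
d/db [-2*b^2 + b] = 1 - 4*b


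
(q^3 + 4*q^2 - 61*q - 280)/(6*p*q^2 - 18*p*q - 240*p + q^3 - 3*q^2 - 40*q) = (q + 7)/(6*p + q)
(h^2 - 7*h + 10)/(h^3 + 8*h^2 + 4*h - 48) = (h - 5)/(h^2 + 10*h + 24)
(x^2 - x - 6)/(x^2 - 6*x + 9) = (x + 2)/(x - 3)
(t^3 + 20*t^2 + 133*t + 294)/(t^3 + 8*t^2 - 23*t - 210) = (t + 7)/(t - 5)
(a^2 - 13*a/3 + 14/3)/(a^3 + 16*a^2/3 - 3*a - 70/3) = (3*a - 7)/(3*a^2 + 22*a + 35)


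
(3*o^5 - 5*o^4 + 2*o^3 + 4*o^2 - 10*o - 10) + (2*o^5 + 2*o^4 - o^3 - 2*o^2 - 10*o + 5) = 5*o^5 - 3*o^4 + o^3 + 2*o^2 - 20*o - 5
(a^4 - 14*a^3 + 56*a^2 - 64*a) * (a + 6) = a^5 - 8*a^4 - 28*a^3 + 272*a^2 - 384*a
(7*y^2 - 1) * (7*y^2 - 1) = 49*y^4 - 14*y^2 + 1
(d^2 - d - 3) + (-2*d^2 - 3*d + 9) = -d^2 - 4*d + 6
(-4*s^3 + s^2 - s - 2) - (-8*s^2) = -4*s^3 + 9*s^2 - s - 2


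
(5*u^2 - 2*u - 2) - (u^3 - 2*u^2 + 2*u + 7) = -u^3 + 7*u^2 - 4*u - 9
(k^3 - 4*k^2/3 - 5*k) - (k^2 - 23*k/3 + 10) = k^3 - 7*k^2/3 + 8*k/3 - 10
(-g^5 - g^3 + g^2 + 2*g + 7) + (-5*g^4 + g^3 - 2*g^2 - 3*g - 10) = -g^5 - 5*g^4 - g^2 - g - 3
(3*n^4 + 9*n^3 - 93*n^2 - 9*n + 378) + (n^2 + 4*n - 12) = 3*n^4 + 9*n^3 - 92*n^2 - 5*n + 366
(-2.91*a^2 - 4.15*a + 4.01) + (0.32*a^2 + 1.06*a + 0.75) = -2.59*a^2 - 3.09*a + 4.76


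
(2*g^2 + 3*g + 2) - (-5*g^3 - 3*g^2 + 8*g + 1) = 5*g^3 + 5*g^2 - 5*g + 1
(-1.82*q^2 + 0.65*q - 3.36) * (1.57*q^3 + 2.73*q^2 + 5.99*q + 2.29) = -2.8574*q^5 - 3.9481*q^4 - 14.4025*q^3 - 9.4471*q^2 - 18.6379*q - 7.6944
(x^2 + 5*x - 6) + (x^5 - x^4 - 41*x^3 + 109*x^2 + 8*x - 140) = x^5 - x^4 - 41*x^3 + 110*x^2 + 13*x - 146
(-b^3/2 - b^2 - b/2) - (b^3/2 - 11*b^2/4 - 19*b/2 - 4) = -b^3 + 7*b^2/4 + 9*b + 4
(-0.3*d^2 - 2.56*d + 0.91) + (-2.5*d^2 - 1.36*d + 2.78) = -2.8*d^2 - 3.92*d + 3.69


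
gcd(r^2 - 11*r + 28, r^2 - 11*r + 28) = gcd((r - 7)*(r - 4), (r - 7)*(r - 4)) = r^2 - 11*r + 28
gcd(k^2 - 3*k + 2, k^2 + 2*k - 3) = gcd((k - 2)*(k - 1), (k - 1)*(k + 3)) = k - 1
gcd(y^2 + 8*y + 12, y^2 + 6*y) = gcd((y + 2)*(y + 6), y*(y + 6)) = y + 6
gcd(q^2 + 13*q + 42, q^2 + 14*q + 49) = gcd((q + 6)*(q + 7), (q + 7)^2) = q + 7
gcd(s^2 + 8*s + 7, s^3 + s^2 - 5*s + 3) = 1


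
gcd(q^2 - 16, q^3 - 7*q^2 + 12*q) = q - 4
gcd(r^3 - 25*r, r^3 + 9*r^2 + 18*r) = r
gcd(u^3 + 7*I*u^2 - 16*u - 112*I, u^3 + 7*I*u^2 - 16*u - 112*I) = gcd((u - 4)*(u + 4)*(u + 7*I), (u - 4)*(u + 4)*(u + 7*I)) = u^3 + 7*I*u^2 - 16*u - 112*I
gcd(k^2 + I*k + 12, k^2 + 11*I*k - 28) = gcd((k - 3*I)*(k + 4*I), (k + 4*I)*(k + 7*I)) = k + 4*I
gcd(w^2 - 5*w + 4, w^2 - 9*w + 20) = w - 4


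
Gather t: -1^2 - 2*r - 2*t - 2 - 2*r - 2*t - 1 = -4*r - 4*t - 4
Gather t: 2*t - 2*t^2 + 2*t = -2*t^2 + 4*t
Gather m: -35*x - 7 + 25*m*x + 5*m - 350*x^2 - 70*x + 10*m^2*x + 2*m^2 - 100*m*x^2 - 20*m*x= m^2*(10*x + 2) + m*(-100*x^2 + 5*x + 5) - 350*x^2 - 105*x - 7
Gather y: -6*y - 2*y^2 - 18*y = -2*y^2 - 24*y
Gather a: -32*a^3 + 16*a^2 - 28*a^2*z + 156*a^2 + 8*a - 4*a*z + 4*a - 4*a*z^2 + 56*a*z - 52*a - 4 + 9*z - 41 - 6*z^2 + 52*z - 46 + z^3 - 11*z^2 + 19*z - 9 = -32*a^3 + a^2*(172 - 28*z) + a*(-4*z^2 + 52*z - 40) + z^3 - 17*z^2 + 80*z - 100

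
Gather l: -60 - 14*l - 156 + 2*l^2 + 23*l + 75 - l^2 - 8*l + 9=l^2 + l - 132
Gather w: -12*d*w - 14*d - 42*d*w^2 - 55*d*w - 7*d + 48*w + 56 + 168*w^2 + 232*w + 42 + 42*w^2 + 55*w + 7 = -21*d + w^2*(210 - 42*d) + w*(335 - 67*d) + 105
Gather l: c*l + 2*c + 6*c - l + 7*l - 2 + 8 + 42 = 8*c + l*(c + 6) + 48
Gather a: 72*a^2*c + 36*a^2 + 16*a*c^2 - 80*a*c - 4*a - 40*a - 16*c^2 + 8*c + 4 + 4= a^2*(72*c + 36) + a*(16*c^2 - 80*c - 44) - 16*c^2 + 8*c + 8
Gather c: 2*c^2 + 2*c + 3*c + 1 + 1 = 2*c^2 + 5*c + 2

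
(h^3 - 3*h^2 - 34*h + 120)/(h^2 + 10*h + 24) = (h^2 - 9*h + 20)/(h + 4)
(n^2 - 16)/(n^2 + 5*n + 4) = (n - 4)/(n + 1)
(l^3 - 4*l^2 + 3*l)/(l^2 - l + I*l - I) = l*(l - 3)/(l + I)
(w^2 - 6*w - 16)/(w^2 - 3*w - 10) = (w - 8)/(w - 5)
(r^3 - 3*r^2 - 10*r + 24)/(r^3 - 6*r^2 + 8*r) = (r + 3)/r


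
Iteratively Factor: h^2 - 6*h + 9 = (h - 3)*(h - 3)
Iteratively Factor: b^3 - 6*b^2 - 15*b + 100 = (b - 5)*(b^2 - b - 20) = (b - 5)^2*(b + 4)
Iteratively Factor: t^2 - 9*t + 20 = (t - 5)*(t - 4)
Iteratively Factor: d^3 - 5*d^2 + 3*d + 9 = (d - 3)*(d^2 - 2*d - 3) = (d - 3)^2*(d + 1)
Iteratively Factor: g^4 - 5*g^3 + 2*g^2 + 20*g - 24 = (g - 2)*(g^3 - 3*g^2 - 4*g + 12) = (g - 3)*(g - 2)*(g^2 - 4) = (g - 3)*(g - 2)*(g + 2)*(g - 2)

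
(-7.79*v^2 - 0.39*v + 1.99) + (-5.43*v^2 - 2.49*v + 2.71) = -13.22*v^2 - 2.88*v + 4.7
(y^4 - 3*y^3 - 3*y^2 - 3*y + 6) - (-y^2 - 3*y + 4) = y^4 - 3*y^3 - 2*y^2 + 2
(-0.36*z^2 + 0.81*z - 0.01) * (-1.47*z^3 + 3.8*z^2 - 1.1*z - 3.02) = 0.5292*z^5 - 2.5587*z^4 + 3.4887*z^3 + 0.1582*z^2 - 2.4352*z + 0.0302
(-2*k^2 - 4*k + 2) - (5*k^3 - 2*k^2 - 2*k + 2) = -5*k^3 - 2*k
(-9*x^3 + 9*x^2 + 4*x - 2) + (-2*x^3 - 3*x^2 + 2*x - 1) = -11*x^3 + 6*x^2 + 6*x - 3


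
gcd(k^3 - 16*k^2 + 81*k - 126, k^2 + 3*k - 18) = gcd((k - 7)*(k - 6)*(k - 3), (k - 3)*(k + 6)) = k - 3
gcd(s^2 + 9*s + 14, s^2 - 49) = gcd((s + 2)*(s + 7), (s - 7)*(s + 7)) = s + 7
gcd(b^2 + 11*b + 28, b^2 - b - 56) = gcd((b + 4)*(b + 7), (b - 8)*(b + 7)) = b + 7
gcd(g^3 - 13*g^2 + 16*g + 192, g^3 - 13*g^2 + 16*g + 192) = g^3 - 13*g^2 + 16*g + 192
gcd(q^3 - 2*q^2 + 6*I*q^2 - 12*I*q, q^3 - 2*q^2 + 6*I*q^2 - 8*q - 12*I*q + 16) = q - 2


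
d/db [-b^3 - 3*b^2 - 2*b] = -3*b^2 - 6*b - 2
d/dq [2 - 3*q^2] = -6*q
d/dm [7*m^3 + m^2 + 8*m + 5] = 21*m^2 + 2*m + 8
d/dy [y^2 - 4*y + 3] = 2*y - 4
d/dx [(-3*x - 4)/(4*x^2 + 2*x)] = (3*x^2 + 8*x + 2)/(x^2*(4*x^2 + 4*x + 1))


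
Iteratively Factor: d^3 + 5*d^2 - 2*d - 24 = (d + 4)*(d^2 + d - 6) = (d - 2)*(d + 4)*(d + 3)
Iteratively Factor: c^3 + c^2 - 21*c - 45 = (c + 3)*(c^2 - 2*c - 15) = (c + 3)^2*(c - 5)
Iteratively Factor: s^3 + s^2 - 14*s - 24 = (s - 4)*(s^2 + 5*s + 6) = (s - 4)*(s + 2)*(s + 3)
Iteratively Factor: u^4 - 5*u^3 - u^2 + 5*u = (u - 5)*(u^3 - u) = u*(u - 5)*(u^2 - 1) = u*(u - 5)*(u + 1)*(u - 1)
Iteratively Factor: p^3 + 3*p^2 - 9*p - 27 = (p + 3)*(p^2 - 9) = (p + 3)^2*(p - 3)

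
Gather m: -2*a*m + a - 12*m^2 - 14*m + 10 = a - 12*m^2 + m*(-2*a - 14) + 10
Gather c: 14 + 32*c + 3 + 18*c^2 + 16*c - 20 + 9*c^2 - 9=27*c^2 + 48*c - 12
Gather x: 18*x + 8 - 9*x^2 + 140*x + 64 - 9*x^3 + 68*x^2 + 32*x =-9*x^3 + 59*x^2 + 190*x + 72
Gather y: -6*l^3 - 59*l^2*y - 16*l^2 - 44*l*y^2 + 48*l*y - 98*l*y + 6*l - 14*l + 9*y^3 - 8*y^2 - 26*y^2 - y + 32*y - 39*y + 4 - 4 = -6*l^3 - 16*l^2 - 8*l + 9*y^3 + y^2*(-44*l - 34) + y*(-59*l^2 - 50*l - 8)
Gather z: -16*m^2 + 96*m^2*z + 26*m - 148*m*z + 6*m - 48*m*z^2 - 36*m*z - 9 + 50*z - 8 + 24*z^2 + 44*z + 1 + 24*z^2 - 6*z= -16*m^2 + 32*m + z^2*(48 - 48*m) + z*(96*m^2 - 184*m + 88) - 16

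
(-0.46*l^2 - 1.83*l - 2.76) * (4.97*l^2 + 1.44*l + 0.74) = -2.2862*l^4 - 9.7575*l^3 - 16.6928*l^2 - 5.3286*l - 2.0424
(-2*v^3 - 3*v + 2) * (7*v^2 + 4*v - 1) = -14*v^5 - 8*v^4 - 19*v^3 + 2*v^2 + 11*v - 2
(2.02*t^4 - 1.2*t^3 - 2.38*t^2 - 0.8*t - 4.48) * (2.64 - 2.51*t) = -5.0702*t^5 + 8.3448*t^4 + 2.8058*t^3 - 4.2752*t^2 + 9.1328*t - 11.8272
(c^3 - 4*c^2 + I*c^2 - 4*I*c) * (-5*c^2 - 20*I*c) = -5*c^5 + 20*c^4 - 25*I*c^4 + 20*c^3 + 100*I*c^3 - 80*c^2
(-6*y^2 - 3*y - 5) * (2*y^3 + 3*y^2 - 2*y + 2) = -12*y^5 - 24*y^4 - 7*y^3 - 21*y^2 + 4*y - 10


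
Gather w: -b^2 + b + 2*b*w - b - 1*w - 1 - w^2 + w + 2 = -b^2 + 2*b*w - w^2 + 1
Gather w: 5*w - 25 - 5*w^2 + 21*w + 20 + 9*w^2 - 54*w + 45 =4*w^2 - 28*w + 40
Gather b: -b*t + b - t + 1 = b*(1 - t) - t + 1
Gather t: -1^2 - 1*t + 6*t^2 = 6*t^2 - t - 1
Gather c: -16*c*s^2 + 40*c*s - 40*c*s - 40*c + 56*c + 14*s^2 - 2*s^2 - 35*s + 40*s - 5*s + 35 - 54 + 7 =c*(16 - 16*s^2) + 12*s^2 - 12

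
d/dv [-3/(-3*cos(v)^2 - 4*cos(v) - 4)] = 6*(3*cos(v) + 2)*sin(v)/(3*cos(v)^2 + 4*cos(v) + 4)^2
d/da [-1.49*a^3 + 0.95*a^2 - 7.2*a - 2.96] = -4.47*a^2 + 1.9*a - 7.2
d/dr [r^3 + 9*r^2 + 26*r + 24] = 3*r^2 + 18*r + 26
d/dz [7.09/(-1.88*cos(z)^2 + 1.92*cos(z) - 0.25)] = (13.6128 - 26.6584*cos(z))*sin(z)/(1.88*cos(z)^2 - 1.92*cos(z) + 0.25)^2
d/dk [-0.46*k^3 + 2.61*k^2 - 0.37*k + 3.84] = -1.38*k^2 + 5.22*k - 0.37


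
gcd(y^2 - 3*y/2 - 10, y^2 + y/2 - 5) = y + 5/2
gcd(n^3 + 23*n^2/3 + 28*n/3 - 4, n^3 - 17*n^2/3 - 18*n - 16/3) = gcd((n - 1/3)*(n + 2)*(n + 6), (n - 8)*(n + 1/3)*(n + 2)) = n + 2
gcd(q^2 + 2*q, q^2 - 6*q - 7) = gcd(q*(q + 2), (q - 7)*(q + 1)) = 1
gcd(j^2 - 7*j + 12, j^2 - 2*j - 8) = j - 4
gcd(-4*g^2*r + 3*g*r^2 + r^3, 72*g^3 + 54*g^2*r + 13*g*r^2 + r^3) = 4*g + r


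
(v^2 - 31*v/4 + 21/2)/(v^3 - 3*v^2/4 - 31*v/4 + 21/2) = (v - 6)/(v^2 + v - 6)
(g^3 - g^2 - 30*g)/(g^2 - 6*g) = g + 5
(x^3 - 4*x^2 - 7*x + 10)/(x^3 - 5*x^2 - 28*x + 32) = (x^2 - 3*x - 10)/(x^2 - 4*x - 32)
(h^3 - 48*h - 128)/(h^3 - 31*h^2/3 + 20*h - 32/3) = 3*(h^2 + 8*h + 16)/(3*h^2 - 7*h + 4)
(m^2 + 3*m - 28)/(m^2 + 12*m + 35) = (m - 4)/(m + 5)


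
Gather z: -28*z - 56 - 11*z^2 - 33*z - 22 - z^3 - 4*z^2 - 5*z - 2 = -z^3 - 15*z^2 - 66*z - 80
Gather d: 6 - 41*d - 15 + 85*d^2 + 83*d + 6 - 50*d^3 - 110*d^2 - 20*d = -50*d^3 - 25*d^2 + 22*d - 3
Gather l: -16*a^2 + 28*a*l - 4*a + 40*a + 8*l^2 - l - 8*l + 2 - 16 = -16*a^2 + 36*a + 8*l^2 + l*(28*a - 9) - 14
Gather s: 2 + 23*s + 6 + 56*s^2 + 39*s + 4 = 56*s^2 + 62*s + 12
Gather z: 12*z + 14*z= 26*z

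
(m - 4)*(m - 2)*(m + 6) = m^3 - 28*m + 48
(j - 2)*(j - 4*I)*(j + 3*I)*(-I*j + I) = -I*j^4 - j^3 + 3*I*j^3 + 3*j^2 - 14*I*j^2 - 2*j + 36*I*j - 24*I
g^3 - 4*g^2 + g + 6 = (g - 3)*(g - 2)*(g + 1)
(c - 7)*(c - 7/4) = c^2 - 35*c/4 + 49/4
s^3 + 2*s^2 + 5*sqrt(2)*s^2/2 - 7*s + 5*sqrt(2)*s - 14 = (s + 2)*(s - sqrt(2))*(s + 7*sqrt(2)/2)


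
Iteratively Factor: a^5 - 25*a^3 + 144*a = (a - 4)*(a^4 + 4*a^3 - 9*a^2 - 36*a) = a*(a - 4)*(a^3 + 4*a^2 - 9*a - 36) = a*(a - 4)*(a + 4)*(a^2 - 9) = a*(a - 4)*(a + 3)*(a + 4)*(a - 3)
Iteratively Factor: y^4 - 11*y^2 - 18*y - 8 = (y + 1)*(y^3 - y^2 - 10*y - 8) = (y + 1)^2*(y^2 - 2*y - 8) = (y + 1)^2*(y + 2)*(y - 4)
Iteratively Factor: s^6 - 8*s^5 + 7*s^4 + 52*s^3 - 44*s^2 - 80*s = (s - 4)*(s^5 - 4*s^4 - 9*s^3 + 16*s^2 + 20*s) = (s - 5)*(s - 4)*(s^4 + s^3 - 4*s^2 - 4*s) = (s - 5)*(s - 4)*(s + 2)*(s^3 - s^2 - 2*s) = (s - 5)*(s - 4)*(s + 1)*(s + 2)*(s^2 - 2*s) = (s - 5)*(s - 4)*(s - 2)*(s + 1)*(s + 2)*(s)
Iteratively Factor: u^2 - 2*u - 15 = (u + 3)*(u - 5)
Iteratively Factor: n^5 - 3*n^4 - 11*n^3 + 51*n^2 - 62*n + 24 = (n - 1)*(n^4 - 2*n^3 - 13*n^2 + 38*n - 24) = (n - 1)^2*(n^3 - n^2 - 14*n + 24) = (n - 1)^2*(n + 4)*(n^2 - 5*n + 6) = (n - 2)*(n - 1)^2*(n + 4)*(n - 3)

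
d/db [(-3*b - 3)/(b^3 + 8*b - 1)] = 3*(-b^3 - 8*b + (b + 1)*(3*b^2 + 8) + 1)/(b^3 + 8*b - 1)^2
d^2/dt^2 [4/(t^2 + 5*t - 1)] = 8*(-t^2 - 5*t + (2*t + 5)^2 + 1)/(t^2 + 5*t - 1)^3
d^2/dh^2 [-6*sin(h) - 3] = 6*sin(h)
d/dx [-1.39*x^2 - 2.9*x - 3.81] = -2.78*x - 2.9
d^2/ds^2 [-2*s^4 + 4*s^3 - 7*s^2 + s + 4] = -24*s^2 + 24*s - 14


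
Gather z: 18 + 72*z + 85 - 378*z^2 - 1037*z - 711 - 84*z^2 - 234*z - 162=-462*z^2 - 1199*z - 770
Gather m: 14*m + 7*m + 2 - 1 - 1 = 21*m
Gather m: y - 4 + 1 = y - 3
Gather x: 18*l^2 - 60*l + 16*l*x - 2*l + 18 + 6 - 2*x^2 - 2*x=18*l^2 - 62*l - 2*x^2 + x*(16*l - 2) + 24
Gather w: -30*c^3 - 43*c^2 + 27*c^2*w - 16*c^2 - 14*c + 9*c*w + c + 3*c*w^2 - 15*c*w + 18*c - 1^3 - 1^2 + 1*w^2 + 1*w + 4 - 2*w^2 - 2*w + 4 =-30*c^3 - 59*c^2 + 5*c + w^2*(3*c - 1) + w*(27*c^2 - 6*c - 1) + 6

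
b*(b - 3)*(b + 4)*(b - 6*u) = b^4 - 6*b^3*u + b^3 - 6*b^2*u - 12*b^2 + 72*b*u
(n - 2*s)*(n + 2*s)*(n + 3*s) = n^3 + 3*n^2*s - 4*n*s^2 - 12*s^3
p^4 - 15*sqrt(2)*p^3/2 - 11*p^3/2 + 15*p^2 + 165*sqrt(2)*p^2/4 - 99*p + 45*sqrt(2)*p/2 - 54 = (p - 6)*(p + 1/2)*(p - 6*sqrt(2))*(p - 3*sqrt(2)/2)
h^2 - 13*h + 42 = (h - 7)*(h - 6)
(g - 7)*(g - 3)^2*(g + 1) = g^4 - 12*g^3 + 38*g^2 - 12*g - 63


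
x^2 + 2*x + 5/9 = (x + 1/3)*(x + 5/3)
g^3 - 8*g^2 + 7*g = g*(g - 7)*(g - 1)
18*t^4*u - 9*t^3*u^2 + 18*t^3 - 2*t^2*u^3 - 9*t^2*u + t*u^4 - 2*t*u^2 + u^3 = (-3*t + u)*(-2*t + u)*(3*t + u)*(t*u + 1)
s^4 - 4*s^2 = s^2*(s - 2)*(s + 2)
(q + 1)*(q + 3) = q^2 + 4*q + 3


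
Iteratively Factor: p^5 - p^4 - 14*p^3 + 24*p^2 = (p)*(p^4 - p^3 - 14*p^2 + 24*p) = p*(p - 2)*(p^3 + p^2 - 12*p) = p*(p - 3)*(p - 2)*(p^2 + 4*p) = p*(p - 3)*(p - 2)*(p + 4)*(p)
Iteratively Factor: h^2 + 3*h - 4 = (h + 4)*(h - 1)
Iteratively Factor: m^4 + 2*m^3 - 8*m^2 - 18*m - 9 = (m - 3)*(m^3 + 5*m^2 + 7*m + 3) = (m - 3)*(m + 1)*(m^2 + 4*m + 3) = (m - 3)*(m + 1)^2*(m + 3)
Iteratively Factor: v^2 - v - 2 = (v + 1)*(v - 2)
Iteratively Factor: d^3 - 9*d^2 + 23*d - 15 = (d - 3)*(d^2 - 6*d + 5) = (d - 5)*(d - 3)*(d - 1)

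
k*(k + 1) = k^2 + k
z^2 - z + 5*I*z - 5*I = (z - 1)*(z + 5*I)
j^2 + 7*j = j*(j + 7)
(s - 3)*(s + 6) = s^2 + 3*s - 18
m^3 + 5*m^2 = m^2*(m + 5)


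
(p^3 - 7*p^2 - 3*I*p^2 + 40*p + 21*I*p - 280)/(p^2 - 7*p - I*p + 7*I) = (p^2 - 3*I*p + 40)/(p - I)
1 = 1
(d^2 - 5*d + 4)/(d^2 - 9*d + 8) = (d - 4)/(d - 8)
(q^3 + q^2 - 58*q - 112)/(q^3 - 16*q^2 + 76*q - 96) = (q^2 + 9*q + 14)/(q^2 - 8*q + 12)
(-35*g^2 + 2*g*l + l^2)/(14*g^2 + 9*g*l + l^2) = (-5*g + l)/(2*g + l)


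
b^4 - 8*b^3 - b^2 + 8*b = b*(b - 8)*(b - 1)*(b + 1)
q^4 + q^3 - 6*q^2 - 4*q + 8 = (q - 2)*(q - 1)*(q + 2)^2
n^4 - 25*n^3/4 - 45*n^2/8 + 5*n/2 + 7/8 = (n - 7)*(n - 1/2)*(n + 1/4)*(n + 1)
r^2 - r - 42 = (r - 7)*(r + 6)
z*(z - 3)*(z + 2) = z^3 - z^2 - 6*z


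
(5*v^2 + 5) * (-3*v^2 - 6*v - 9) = -15*v^4 - 30*v^3 - 60*v^2 - 30*v - 45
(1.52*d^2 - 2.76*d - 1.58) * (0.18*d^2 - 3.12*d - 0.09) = 0.2736*d^4 - 5.2392*d^3 + 8.19*d^2 + 5.178*d + 0.1422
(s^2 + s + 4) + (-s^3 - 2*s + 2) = -s^3 + s^2 - s + 6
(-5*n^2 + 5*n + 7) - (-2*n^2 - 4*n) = -3*n^2 + 9*n + 7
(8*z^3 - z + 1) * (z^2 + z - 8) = 8*z^5 + 8*z^4 - 65*z^3 + 9*z - 8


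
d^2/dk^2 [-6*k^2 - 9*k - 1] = -12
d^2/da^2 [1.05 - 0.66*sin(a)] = 0.66*sin(a)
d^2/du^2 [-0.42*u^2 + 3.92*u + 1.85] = -0.840000000000000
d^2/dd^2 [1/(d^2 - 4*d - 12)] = 2*(d^2 - 4*d - 4*(d - 2)^2 - 12)/(-d^2 + 4*d + 12)^3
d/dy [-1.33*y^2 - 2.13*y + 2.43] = -2.66*y - 2.13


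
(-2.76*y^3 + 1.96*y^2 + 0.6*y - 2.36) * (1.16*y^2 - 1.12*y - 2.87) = -3.2016*y^5 + 5.3648*y^4 + 6.422*y^3 - 9.0348*y^2 + 0.9212*y + 6.7732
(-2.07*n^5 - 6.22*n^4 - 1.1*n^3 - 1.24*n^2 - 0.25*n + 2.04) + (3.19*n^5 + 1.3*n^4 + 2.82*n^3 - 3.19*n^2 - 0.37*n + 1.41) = 1.12*n^5 - 4.92*n^4 + 1.72*n^3 - 4.43*n^2 - 0.62*n + 3.45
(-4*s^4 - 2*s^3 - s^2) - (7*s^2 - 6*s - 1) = -4*s^4 - 2*s^3 - 8*s^2 + 6*s + 1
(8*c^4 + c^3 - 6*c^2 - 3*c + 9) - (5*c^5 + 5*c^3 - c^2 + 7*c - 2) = -5*c^5 + 8*c^4 - 4*c^3 - 5*c^2 - 10*c + 11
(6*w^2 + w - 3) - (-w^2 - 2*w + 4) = 7*w^2 + 3*w - 7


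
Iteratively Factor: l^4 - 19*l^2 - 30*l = (l + 3)*(l^3 - 3*l^2 - 10*l) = (l - 5)*(l + 3)*(l^2 + 2*l) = (l - 5)*(l + 2)*(l + 3)*(l)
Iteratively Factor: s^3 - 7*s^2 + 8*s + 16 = (s + 1)*(s^2 - 8*s + 16) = (s - 4)*(s + 1)*(s - 4)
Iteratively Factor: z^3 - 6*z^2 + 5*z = (z - 5)*(z^2 - z) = z*(z - 5)*(z - 1)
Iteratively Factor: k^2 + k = (k)*(k + 1)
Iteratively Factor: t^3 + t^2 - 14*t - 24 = (t - 4)*(t^2 + 5*t + 6) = (t - 4)*(t + 2)*(t + 3)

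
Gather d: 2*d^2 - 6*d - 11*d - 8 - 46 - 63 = 2*d^2 - 17*d - 117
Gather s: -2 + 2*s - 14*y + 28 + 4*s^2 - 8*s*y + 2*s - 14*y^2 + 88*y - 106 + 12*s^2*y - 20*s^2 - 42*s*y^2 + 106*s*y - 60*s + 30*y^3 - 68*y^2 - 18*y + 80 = s^2*(12*y - 16) + s*(-42*y^2 + 98*y - 56) + 30*y^3 - 82*y^2 + 56*y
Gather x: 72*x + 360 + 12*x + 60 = 84*x + 420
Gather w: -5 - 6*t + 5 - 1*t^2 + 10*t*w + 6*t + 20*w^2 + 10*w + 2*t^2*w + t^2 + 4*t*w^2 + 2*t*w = w^2*(4*t + 20) + w*(2*t^2 + 12*t + 10)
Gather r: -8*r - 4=-8*r - 4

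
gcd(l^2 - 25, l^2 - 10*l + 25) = l - 5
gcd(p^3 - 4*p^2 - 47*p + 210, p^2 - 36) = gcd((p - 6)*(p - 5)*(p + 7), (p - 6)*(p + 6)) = p - 6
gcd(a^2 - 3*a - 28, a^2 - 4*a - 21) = a - 7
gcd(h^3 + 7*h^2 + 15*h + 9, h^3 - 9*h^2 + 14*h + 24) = h + 1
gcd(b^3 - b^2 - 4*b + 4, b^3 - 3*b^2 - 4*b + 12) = b^2 - 4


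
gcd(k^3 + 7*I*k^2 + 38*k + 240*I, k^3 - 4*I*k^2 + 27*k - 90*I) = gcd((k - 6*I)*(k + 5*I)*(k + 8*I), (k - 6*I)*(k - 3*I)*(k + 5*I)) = k^2 - I*k + 30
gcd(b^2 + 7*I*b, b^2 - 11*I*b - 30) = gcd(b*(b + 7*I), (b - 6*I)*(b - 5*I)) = 1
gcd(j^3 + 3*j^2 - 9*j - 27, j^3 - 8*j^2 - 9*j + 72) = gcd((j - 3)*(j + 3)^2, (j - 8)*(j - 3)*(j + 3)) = j^2 - 9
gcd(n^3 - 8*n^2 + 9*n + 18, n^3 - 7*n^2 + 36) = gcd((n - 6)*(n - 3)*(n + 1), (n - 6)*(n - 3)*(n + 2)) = n^2 - 9*n + 18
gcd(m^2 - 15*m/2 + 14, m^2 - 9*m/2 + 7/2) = m - 7/2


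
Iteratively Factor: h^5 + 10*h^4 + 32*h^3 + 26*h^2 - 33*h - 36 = (h + 3)*(h^4 + 7*h^3 + 11*h^2 - 7*h - 12) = (h + 1)*(h + 3)*(h^3 + 6*h^2 + 5*h - 12) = (h + 1)*(h + 3)*(h + 4)*(h^2 + 2*h - 3) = (h - 1)*(h + 1)*(h + 3)*(h + 4)*(h + 3)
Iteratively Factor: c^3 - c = (c)*(c^2 - 1) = c*(c - 1)*(c + 1)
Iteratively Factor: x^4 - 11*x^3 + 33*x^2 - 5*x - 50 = (x - 5)*(x^3 - 6*x^2 + 3*x + 10) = (x - 5)*(x - 2)*(x^2 - 4*x - 5) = (x - 5)*(x - 2)*(x + 1)*(x - 5)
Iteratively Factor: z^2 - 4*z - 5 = (z - 5)*(z + 1)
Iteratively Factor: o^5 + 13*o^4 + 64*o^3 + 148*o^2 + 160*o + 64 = (o + 2)*(o^4 + 11*o^3 + 42*o^2 + 64*o + 32) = (o + 2)*(o + 4)*(o^3 + 7*o^2 + 14*o + 8) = (o + 2)*(o + 4)^2*(o^2 + 3*o + 2) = (o + 1)*(o + 2)*(o + 4)^2*(o + 2)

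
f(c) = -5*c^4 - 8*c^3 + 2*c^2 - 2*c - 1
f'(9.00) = -16490.00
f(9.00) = -38494.00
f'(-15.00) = 62038.00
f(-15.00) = -225646.00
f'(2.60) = -505.36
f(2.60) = -361.78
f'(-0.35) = -5.48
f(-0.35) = 0.21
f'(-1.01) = -9.92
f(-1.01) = 6.10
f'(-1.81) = 30.73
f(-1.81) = 2.95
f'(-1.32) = -3.10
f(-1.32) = 8.34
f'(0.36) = -4.60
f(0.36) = -1.92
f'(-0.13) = -2.88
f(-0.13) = -0.69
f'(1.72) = -167.89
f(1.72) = -82.99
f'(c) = -20*c^3 - 24*c^2 + 4*c - 2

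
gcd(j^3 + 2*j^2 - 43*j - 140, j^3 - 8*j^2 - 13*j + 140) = j^2 - 3*j - 28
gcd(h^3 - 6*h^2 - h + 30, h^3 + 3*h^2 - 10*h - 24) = h^2 - h - 6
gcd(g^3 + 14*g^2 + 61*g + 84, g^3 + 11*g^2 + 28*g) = g^2 + 11*g + 28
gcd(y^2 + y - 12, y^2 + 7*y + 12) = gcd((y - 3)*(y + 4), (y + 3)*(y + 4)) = y + 4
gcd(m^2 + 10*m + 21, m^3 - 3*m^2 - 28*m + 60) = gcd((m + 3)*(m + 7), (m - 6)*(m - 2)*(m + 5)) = 1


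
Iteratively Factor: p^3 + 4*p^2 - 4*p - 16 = (p - 2)*(p^2 + 6*p + 8) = (p - 2)*(p + 4)*(p + 2)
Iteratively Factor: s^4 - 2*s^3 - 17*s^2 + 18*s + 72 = (s - 4)*(s^3 + 2*s^2 - 9*s - 18) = (s - 4)*(s - 3)*(s^2 + 5*s + 6) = (s - 4)*(s - 3)*(s + 2)*(s + 3)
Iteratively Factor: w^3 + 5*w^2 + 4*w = (w + 1)*(w^2 + 4*w) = w*(w + 1)*(w + 4)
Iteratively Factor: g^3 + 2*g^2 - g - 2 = (g + 1)*(g^2 + g - 2) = (g - 1)*(g + 1)*(g + 2)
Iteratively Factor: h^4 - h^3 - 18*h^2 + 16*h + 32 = (h + 4)*(h^3 - 5*h^2 + 2*h + 8) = (h + 1)*(h + 4)*(h^2 - 6*h + 8) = (h - 2)*(h + 1)*(h + 4)*(h - 4)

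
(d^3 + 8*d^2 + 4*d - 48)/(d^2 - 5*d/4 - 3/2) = 4*(d^2 + 10*d + 24)/(4*d + 3)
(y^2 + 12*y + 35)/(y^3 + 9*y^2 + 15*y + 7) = (y + 5)/(y^2 + 2*y + 1)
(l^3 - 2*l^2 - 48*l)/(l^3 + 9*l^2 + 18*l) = (l - 8)/(l + 3)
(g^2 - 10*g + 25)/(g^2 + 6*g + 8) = (g^2 - 10*g + 25)/(g^2 + 6*g + 8)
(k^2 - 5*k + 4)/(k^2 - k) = (k - 4)/k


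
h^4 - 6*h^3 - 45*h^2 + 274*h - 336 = (h - 8)*(h - 3)*(h - 2)*(h + 7)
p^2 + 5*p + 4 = (p + 1)*(p + 4)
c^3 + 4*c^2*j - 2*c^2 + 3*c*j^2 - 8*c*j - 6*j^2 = (c - 2)*(c + j)*(c + 3*j)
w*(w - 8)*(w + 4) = w^3 - 4*w^2 - 32*w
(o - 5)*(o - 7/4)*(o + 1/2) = o^3 - 25*o^2/4 + 43*o/8 + 35/8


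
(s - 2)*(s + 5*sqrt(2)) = s^2 - 2*s + 5*sqrt(2)*s - 10*sqrt(2)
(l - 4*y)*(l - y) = l^2 - 5*l*y + 4*y^2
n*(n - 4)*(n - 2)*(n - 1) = n^4 - 7*n^3 + 14*n^2 - 8*n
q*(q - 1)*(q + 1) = q^3 - q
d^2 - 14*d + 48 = (d - 8)*(d - 6)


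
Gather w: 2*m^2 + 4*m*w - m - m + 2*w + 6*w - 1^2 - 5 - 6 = 2*m^2 - 2*m + w*(4*m + 8) - 12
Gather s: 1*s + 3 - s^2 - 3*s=-s^2 - 2*s + 3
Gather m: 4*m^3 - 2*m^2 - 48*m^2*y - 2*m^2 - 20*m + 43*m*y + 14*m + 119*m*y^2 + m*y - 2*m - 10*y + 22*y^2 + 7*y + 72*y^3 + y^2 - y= 4*m^3 + m^2*(-48*y - 4) + m*(119*y^2 + 44*y - 8) + 72*y^3 + 23*y^2 - 4*y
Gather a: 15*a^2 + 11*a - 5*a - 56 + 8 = 15*a^2 + 6*a - 48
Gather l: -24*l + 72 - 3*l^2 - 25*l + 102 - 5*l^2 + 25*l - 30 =-8*l^2 - 24*l + 144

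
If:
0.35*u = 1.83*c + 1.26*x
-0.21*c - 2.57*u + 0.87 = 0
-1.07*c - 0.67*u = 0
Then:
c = -0.22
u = 0.36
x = 0.42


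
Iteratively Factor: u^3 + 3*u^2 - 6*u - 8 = (u + 4)*(u^2 - u - 2) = (u - 2)*(u + 4)*(u + 1)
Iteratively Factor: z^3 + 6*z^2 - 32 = (z + 4)*(z^2 + 2*z - 8) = (z - 2)*(z + 4)*(z + 4)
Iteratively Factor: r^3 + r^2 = (r)*(r^2 + r) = r*(r + 1)*(r)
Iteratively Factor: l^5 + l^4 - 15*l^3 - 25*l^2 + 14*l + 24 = (l + 2)*(l^4 - l^3 - 13*l^2 + l + 12) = (l - 4)*(l + 2)*(l^3 + 3*l^2 - l - 3) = (l - 4)*(l - 1)*(l + 2)*(l^2 + 4*l + 3) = (l - 4)*(l - 1)*(l + 1)*(l + 2)*(l + 3)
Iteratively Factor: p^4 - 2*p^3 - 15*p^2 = (p)*(p^3 - 2*p^2 - 15*p) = p*(p - 5)*(p^2 + 3*p) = p^2*(p - 5)*(p + 3)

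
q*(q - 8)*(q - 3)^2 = q^4 - 14*q^3 + 57*q^2 - 72*q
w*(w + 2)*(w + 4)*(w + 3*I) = w^4 + 6*w^3 + 3*I*w^3 + 8*w^2 + 18*I*w^2 + 24*I*w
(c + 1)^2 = c^2 + 2*c + 1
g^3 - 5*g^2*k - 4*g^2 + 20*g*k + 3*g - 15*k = (g - 3)*(g - 1)*(g - 5*k)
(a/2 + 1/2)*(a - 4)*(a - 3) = a^3/2 - 3*a^2 + 5*a/2 + 6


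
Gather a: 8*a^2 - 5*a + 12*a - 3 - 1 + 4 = 8*a^2 + 7*a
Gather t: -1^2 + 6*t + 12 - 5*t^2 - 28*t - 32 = -5*t^2 - 22*t - 21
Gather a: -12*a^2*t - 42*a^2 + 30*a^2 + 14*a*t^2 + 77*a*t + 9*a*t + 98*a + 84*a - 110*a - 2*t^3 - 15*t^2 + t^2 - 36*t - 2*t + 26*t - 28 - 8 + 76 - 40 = a^2*(-12*t - 12) + a*(14*t^2 + 86*t + 72) - 2*t^3 - 14*t^2 - 12*t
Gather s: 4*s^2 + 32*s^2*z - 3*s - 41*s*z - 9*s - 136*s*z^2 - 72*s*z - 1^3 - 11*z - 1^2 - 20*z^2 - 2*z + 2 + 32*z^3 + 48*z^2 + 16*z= s^2*(32*z + 4) + s*(-136*z^2 - 113*z - 12) + 32*z^3 + 28*z^2 + 3*z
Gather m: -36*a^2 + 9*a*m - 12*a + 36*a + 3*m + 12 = -36*a^2 + 24*a + m*(9*a + 3) + 12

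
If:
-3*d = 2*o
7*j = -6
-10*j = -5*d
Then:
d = -12/7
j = -6/7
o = 18/7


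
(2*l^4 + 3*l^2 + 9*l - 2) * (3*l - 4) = 6*l^5 - 8*l^4 + 9*l^3 + 15*l^2 - 42*l + 8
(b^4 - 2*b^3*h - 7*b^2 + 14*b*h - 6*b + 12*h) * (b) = b^5 - 2*b^4*h - 7*b^3 + 14*b^2*h - 6*b^2 + 12*b*h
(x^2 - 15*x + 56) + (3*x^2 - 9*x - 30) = 4*x^2 - 24*x + 26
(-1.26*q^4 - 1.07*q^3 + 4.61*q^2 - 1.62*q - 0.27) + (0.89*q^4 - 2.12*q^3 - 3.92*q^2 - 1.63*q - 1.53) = -0.37*q^4 - 3.19*q^3 + 0.69*q^2 - 3.25*q - 1.8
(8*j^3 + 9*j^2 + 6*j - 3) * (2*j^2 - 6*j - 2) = 16*j^5 - 30*j^4 - 58*j^3 - 60*j^2 + 6*j + 6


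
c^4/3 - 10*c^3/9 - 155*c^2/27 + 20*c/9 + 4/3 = (c/3 + 1)*(c - 6)*(c - 2/3)*(c + 1/3)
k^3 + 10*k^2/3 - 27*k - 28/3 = (k - 4)*(k + 1/3)*(k + 7)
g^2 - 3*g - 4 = (g - 4)*(g + 1)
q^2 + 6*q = q*(q + 6)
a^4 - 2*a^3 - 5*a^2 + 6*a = a*(a - 3)*(a - 1)*(a + 2)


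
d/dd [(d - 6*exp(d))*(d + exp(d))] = -5*d*exp(d) + 2*d - 12*exp(2*d) - 5*exp(d)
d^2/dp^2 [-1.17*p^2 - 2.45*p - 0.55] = -2.34000000000000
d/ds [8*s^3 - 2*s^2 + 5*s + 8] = 24*s^2 - 4*s + 5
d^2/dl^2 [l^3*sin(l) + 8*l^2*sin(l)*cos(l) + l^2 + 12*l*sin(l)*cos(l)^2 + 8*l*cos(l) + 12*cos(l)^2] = -l^3*sin(l) - 16*l^2*sin(2*l) + 6*l^2*cos(l) + 3*l*sin(l) - 27*l*sin(3*l) - 8*l*cos(l) + 32*l*cos(2*l) - 16*sin(l) + 8*sin(2*l) + 6*cos(l) - 24*cos(2*l) + 18*cos(3*l) + 2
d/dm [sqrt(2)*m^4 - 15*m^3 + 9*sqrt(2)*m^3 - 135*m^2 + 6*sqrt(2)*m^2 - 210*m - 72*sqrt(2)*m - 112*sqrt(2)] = 4*sqrt(2)*m^3 - 45*m^2 + 27*sqrt(2)*m^2 - 270*m + 12*sqrt(2)*m - 210 - 72*sqrt(2)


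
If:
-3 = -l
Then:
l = 3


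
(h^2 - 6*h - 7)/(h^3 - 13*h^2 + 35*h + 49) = 1/(h - 7)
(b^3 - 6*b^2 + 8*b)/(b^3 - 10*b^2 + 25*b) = (b^2 - 6*b + 8)/(b^2 - 10*b + 25)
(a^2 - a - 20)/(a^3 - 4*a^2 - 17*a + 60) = 1/(a - 3)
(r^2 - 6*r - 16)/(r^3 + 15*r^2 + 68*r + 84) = (r - 8)/(r^2 + 13*r + 42)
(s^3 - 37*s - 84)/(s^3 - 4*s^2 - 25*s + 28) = (s + 3)/(s - 1)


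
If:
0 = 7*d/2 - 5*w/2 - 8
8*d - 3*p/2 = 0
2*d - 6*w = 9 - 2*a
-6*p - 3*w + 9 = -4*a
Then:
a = -139/26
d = -1/13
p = -16/39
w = -43/13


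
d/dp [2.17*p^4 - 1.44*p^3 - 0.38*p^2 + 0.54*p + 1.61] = 8.68*p^3 - 4.32*p^2 - 0.76*p + 0.54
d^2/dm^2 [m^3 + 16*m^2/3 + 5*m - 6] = 6*m + 32/3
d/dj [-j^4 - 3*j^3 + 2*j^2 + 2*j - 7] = -4*j^3 - 9*j^2 + 4*j + 2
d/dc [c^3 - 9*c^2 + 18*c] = 3*c^2 - 18*c + 18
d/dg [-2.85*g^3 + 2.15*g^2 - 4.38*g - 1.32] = -8.55*g^2 + 4.3*g - 4.38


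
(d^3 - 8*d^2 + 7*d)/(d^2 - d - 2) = d*(-d^2 + 8*d - 7)/(-d^2 + d + 2)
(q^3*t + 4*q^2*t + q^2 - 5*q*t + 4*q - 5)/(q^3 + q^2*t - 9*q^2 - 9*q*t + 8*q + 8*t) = (q^2*t + 5*q*t + q + 5)/(q^2 + q*t - 8*q - 8*t)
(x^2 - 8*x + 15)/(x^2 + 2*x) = (x^2 - 8*x + 15)/(x*(x + 2))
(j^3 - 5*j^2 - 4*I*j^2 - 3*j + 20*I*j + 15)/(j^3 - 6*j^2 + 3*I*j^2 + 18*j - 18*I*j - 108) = (j^2 - j*(5 + I) + 5*I)/(j^2 + 6*j*(-1 + I) - 36*I)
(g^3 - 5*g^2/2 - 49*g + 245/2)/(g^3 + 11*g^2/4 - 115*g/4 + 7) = 2*(2*g^2 - 19*g + 35)/(4*g^2 - 17*g + 4)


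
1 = 1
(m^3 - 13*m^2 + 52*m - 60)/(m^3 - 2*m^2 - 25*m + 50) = (m - 6)/(m + 5)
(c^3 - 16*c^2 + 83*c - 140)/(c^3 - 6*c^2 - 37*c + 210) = (c - 4)/(c + 6)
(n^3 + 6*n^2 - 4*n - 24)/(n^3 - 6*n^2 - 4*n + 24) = (n + 6)/(n - 6)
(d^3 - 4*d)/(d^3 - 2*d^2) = (d + 2)/d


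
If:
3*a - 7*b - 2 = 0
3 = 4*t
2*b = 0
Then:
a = 2/3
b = 0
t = 3/4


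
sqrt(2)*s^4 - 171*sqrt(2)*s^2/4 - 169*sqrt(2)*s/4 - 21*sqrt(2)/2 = (s - 7)*(s + 1/2)*(s + 6)*(sqrt(2)*s + sqrt(2)/2)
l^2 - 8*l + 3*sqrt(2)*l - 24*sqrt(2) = (l - 8)*(l + 3*sqrt(2))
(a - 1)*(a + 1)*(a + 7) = a^3 + 7*a^2 - a - 7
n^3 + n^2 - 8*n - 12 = (n - 3)*(n + 2)^2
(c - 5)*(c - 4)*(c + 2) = c^3 - 7*c^2 + 2*c + 40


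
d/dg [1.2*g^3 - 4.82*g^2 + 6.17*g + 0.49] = 3.6*g^2 - 9.64*g + 6.17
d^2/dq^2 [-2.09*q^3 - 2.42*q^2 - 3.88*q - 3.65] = -12.54*q - 4.84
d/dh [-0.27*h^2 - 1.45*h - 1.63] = -0.54*h - 1.45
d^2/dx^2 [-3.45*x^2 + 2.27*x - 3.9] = -6.90000000000000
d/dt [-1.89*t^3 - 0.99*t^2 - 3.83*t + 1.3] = -5.67*t^2 - 1.98*t - 3.83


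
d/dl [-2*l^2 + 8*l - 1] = 8 - 4*l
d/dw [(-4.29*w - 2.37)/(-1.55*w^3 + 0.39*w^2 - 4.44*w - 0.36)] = (-13.299*w^3 - 9.3474*w^2 + 1.8486*w - 8.9784)/(2.4025*w^6 - 1.209*w^5 + 13.9161*w^4 - 2.3472*w^3 + 19.4328*w^2 + 3.1968*w + 0.1296)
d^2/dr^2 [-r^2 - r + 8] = -2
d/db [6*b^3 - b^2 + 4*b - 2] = 18*b^2 - 2*b + 4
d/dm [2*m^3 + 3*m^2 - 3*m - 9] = 6*m^2 + 6*m - 3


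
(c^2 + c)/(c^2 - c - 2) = c/(c - 2)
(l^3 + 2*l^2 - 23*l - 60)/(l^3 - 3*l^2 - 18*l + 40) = (l + 3)/(l - 2)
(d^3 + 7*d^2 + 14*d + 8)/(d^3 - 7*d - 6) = (d + 4)/(d - 3)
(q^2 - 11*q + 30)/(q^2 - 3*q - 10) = (q - 6)/(q + 2)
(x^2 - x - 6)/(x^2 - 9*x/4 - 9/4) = 4*(x + 2)/(4*x + 3)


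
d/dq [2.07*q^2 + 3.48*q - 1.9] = 4.14*q + 3.48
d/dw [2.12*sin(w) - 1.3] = 2.12*cos(w)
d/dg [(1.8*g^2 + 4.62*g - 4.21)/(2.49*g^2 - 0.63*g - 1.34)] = (-12.6378*g^2 + 16.1418*g - 8.8431)/(6.2001*g^4 - 3.1374*g^3 - 6.2763*g^2 + 1.6884*g + 1.7956)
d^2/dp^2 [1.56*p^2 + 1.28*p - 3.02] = 3.12000000000000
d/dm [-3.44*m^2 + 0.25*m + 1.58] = 0.25 - 6.88*m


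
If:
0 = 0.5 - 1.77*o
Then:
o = 0.28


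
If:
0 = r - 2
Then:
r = 2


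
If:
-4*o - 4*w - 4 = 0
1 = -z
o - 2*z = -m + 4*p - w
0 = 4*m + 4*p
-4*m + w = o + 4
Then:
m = -1/5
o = -21/10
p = 1/5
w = 11/10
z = -1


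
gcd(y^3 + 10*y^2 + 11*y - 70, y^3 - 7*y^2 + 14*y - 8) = y - 2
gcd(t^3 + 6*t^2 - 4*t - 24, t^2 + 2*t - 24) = t + 6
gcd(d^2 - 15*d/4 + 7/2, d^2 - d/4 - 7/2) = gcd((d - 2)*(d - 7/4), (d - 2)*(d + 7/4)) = d - 2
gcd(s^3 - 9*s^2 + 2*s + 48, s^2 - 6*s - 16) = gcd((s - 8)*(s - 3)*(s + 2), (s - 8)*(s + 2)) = s^2 - 6*s - 16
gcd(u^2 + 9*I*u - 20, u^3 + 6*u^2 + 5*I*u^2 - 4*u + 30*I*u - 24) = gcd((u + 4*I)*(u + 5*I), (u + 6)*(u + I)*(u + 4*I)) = u + 4*I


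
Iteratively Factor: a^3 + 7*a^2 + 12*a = (a + 3)*(a^2 + 4*a) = (a + 3)*(a + 4)*(a)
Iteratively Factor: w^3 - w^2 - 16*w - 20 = (w + 2)*(w^2 - 3*w - 10) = (w + 2)^2*(w - 5)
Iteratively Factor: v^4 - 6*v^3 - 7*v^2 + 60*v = (v + 3)*(v^3 - 9*v^2 + 20*v) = v*(v + 3)*(v^2 - 9*v + 20) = v*(v - 5)*(v + 3)*(v - 4)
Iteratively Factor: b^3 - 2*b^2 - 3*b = (b + 1)*(b^2 - 3*b) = b*(b + 1)*(b - 3)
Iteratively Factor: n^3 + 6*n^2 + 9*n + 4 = (n + 1)*(n^2 + 5*n + 4) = (n + 1)*(n + 4)*(n + 1)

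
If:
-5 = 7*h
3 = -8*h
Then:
No Solution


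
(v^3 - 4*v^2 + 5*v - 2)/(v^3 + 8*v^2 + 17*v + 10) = (v^3 - 4*v^2 + 5*v - 2)/(v^3 + 8*v^2 + 17*v + 10)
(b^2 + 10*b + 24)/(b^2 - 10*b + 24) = (b^2 + 10*b + 24)/(b^2 - 10*b + 24)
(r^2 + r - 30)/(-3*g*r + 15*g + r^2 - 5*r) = (r + 6)/(-3*g + r)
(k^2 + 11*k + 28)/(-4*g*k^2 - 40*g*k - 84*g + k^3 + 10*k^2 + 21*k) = (-k - 4)/(4*g*k + 12*g - k^2 - 3*k)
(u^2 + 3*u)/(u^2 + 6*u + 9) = u/(u + 3)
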